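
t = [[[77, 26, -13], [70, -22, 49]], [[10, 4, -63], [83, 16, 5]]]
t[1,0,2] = -63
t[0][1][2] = 49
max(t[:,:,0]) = 83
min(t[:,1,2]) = 5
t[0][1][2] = 49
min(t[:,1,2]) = 5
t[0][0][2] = -13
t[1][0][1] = 4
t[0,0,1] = 26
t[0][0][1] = 26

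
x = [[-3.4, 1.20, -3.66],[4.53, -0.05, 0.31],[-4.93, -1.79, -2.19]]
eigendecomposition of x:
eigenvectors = [[0.7, -0.47, -0.34], [-0.48, -0.61, 0.84], [0.53, 0.64, 0.43]]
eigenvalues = [-7.03, 3.13, -1.75]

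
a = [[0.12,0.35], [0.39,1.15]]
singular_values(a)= [1.27, 0.0]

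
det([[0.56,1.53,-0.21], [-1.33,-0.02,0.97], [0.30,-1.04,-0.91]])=-1.123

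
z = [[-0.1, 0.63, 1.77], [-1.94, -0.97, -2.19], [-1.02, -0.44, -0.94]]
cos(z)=[[2.32, 0.83, 1.94], [-2.48, 0.42, -0.96], [-1.15, -0.21, 0.71]]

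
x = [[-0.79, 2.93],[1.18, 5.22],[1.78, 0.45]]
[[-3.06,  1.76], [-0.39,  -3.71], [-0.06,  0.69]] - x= [[-2.27, -1.17], [-1.57, -8.93], [-1.84, 0.24]]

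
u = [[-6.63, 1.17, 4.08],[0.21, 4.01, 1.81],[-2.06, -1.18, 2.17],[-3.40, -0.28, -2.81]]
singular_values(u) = [8.54, 5.15, 3.44]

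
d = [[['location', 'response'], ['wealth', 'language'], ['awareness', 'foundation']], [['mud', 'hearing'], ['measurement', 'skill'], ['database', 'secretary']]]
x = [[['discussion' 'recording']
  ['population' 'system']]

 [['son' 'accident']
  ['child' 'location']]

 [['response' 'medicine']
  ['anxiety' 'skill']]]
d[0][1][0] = 'wealth'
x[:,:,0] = [['discussion', 'population'], ['son', 'child'], ['response', 'anxiety']]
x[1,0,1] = 'accident'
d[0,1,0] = 'wealth'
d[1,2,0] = 'database'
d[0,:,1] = ['response', 'language', 'foundation']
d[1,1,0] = 'measurement'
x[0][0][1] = 'recording'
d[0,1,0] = 'wealth'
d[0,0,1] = 'response'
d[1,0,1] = 'hearing'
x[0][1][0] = 'population'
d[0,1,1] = 'language'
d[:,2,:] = [['awareness', 'foundation'], ['database', 'secretary']]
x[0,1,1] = 'system'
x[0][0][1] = 'recording'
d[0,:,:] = [['location', 'response'], ['wealth', 'language'], ['awareness', 'foundation']]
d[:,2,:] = [['awareness', 'foundation'], ['database', 'secretary']]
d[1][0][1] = 'hearing'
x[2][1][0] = 'anxiety'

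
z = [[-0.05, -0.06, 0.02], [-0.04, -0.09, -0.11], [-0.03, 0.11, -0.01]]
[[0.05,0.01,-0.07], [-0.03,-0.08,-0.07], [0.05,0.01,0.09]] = z @ [[-1.07, -0.11, 0.2], [0.17, 0.09, 0.87], [0.55, 0.72, -0.15]]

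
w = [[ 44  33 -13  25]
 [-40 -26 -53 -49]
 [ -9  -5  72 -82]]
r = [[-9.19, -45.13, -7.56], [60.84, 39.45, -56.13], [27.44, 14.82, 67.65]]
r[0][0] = -9.19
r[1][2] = -56.13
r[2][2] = 67.65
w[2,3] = -82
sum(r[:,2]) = 3.960000000000001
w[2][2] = 72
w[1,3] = -49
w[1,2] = -53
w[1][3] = -49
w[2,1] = -5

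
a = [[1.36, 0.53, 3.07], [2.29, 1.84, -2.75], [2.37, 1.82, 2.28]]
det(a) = 5.698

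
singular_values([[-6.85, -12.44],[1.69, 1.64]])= [14.38, 0.68]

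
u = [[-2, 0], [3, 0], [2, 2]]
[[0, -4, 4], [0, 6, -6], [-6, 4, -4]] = u @ [[0, 2, -2], [-3, 0, 0]]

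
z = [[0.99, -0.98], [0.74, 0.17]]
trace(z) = 1.16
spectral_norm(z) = 1.46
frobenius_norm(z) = 1.59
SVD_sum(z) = [[1.11,-0.81], [0.40,-0.29]] + [[-0.12, -0.17], [0.34, 0.46]]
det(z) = 0.89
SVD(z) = [[-0.94, -0.34], [-0.34, 0.94]] @ diag([1.4645043856570719, 0.6101040111253185]) @ [[-0.81, 0.59], [0.59, 0.81]]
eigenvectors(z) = [[0.75+0.00j, 0.75-0.00j], [0.32-0.57j, (0.32+0.57j)]]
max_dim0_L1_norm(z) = 1.73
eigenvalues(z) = [(0.58+0.75j), (0.58-0.75j)]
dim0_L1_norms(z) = [1.73, 1.15]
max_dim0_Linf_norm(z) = 0.99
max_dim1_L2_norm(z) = 1.39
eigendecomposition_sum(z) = [[0.50+0.21j, (-0.49+0.38j)], [0.37-0.29j, (0.09+0.53j)]] + [[0.50-0.21j, -0.49-0.38j],[(0.37+0.29j), 0.09-0.53j]]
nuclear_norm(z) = 2.07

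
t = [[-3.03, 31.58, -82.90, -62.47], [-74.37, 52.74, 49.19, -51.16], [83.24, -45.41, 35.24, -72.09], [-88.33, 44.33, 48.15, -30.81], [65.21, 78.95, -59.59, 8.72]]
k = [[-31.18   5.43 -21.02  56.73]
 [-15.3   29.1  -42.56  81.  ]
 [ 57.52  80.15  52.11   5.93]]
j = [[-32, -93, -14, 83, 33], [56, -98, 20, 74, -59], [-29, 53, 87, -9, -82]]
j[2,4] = -82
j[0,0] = -32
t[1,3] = -51.16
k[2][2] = 52.11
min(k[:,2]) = -42.56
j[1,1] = -98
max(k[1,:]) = 81.0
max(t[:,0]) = 83.24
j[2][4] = -82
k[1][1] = 29.1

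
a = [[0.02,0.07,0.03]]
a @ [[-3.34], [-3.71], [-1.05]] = [[-0.36]]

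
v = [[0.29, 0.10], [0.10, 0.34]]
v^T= [[0.29,0.10], [0.1,0.34]]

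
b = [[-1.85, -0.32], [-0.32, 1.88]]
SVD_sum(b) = [[0.01, -0.16], [-0.16, 1.89]] + [[-1.86, -0.16], [-0.16, -0.01]]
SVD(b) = [[-0.08,1.00], [1.00,0.08]] @ diag([1.907253947016626, 1.8772539470166256]) @ [[-0.08, 1.0], [-1.0, -0.08]]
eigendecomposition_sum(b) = [[-1.86, -0.16], [-0.16, -0.01]] + [[0.01, -0.16], [-0.16, 1.89]]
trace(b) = 0.03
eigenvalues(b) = [-1.88, 1.91]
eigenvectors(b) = [[-1.00, 0.08], [-0.08, -1.0]]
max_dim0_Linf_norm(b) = 1.88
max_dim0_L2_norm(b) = 1.91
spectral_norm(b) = 1.91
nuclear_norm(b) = 3.78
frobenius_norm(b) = 2.68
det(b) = -3.58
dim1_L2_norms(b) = [1.88, 1.91]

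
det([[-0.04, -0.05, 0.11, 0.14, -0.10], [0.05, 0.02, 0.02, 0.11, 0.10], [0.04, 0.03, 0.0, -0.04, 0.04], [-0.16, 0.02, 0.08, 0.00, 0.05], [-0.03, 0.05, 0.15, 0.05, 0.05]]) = -0.000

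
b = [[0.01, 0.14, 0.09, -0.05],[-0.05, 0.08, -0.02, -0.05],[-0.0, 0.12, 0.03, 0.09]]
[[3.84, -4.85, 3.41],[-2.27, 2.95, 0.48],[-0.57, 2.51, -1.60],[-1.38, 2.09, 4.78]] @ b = [[0.28,0.56,0.54,0.36], [-0.17,-0.02,-0.25,0.01], [-0.13,-0.07,-0.15,-0.24], [-0.12,0.55,-0.02,0.39]]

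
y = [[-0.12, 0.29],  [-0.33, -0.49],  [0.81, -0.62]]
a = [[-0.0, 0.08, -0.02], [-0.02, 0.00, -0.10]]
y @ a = [[-0.01, -0.01, -0.03], [0.01, -0.03, 0.06], [0.01, 0.06, 0.05]]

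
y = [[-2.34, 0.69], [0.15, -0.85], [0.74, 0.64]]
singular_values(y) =[2.53, 1.13]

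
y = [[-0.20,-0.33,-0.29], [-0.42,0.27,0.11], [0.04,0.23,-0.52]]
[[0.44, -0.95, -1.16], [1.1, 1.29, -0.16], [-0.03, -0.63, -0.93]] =y@[[-2.50, -1.31, 1.42], [0.22, 1.95, 0.72], [-0.04, 1.97, 2.21]]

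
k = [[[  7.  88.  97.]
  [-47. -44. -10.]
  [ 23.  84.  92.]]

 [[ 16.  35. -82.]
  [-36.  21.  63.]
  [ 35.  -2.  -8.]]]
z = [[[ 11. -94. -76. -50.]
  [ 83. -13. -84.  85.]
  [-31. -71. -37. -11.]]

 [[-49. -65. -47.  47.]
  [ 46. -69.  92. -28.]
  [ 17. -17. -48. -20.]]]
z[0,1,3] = 85.0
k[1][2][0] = 35.0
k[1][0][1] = 35.0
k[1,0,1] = 35.0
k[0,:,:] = [[7.0, 88.0, 97.0], [-47.0, -44.0, -10.0], [23.0, 84.0, 92.0]]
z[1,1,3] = -28.0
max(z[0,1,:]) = 85.0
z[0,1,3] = 85.0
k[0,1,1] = -44.0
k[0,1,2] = -10.0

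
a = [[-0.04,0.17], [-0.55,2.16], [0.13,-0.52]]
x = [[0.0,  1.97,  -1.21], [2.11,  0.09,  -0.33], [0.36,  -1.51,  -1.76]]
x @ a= [[-1.24, 4.88], [-0.18, 0.72], [0.59, -2.29]]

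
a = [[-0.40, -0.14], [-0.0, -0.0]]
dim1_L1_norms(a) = [0.54, 0.0]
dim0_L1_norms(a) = [0.4, 0.14]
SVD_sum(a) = [[-0.4,-0.14], [0.00,0.00]] + [[-0.00,-0.0], [0.0,-0.0]]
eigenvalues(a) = [-0.4, -0.0]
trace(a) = -0.40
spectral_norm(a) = 0.42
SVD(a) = [[1.0, 0.00], [0.0, 1.0]] @ diag([0.42379240200834184, -0.0]) @ [[-0.94, -0.33],[-0.33, 0.94]]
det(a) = 0.00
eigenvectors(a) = [[1.0, -0.33], [0.00, 0.94]]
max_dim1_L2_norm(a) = 0.42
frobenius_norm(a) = 0.42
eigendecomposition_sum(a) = [[-0.40, -0.14],[-0.0, -0.00]] + [[-0.0,0.0], [-0.00,-0.0]]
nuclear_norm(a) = 0.42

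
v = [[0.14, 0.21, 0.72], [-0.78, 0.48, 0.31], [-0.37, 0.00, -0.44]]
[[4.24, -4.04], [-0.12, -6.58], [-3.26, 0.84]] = v @ [[3.69, 3.96], [2.97, -3.89], [4.31, -5.24]]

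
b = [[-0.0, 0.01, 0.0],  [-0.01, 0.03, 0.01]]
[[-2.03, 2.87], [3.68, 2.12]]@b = [[-0.03, 0.07, 0.03], [-0.02, 0.10, 0.02]]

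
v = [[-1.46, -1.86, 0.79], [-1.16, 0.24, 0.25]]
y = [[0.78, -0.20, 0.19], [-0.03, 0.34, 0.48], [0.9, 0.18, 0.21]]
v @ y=[[-0.37,-0.2,-1.00], [-0.69,0.36,-0.05]]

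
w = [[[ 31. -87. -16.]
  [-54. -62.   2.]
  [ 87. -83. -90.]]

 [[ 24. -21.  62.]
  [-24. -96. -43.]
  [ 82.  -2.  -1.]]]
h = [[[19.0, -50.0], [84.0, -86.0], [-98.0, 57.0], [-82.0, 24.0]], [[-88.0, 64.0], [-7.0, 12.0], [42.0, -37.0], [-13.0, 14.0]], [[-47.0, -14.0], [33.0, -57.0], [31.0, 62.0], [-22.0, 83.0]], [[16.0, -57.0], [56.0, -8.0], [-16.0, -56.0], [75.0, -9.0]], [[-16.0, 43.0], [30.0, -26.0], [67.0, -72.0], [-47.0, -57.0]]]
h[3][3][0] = 75.0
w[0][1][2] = 2.0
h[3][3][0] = 75.0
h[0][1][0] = 84.0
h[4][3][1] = -57.0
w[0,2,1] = -83.0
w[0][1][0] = -54.0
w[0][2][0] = 87.0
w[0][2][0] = 87.0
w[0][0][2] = -16.0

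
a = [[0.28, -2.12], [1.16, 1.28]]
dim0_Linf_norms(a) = [1.16, 2.12]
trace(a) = 1.56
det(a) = 2.82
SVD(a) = [[-0.81, 0.58], [0.58, 0.81]] @ diag([2.5091485851908404, 1.1229307090977634]) @ [[0.18, 0.98], [0.98, -0.18]]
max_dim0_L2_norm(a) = 2.48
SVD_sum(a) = [[-0.37, -2.0],[0.26, 1.44]] + [[0.65,-0.12], [0.90,-0.16]]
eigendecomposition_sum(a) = [[0.14+0.87j, (-1.06+0.56j)], [(0.58-0.3j), 0.64+0.61j]] + [[(0.14-0.87j), (-1.06-0.56j)], [(0.58+0.3j), 0.64-0.61j]]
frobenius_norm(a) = 2.75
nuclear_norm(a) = 3.63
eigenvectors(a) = [[(0.8+0j),0.80-0.00j], [(-0.19-0.56j),-0.19+0.56j]]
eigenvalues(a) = [(0.78+1.49j), (0.78-1.49j)]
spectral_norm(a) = 2.51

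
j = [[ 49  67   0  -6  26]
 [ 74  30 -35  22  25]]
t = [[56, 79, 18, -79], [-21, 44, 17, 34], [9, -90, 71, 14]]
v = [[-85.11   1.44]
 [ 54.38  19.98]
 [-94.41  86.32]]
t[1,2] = 17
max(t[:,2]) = 71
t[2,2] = 71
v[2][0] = -94.41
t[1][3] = 34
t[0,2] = 18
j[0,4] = 26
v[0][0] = -85.11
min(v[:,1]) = 1.44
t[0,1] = 79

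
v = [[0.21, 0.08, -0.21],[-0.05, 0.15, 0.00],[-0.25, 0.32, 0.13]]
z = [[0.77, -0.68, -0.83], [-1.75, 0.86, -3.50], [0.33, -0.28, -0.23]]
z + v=[[0.98, -0.6, -1.04], [-1.80, 1.01, -3.50], [0.08, 0.04, -0.1]]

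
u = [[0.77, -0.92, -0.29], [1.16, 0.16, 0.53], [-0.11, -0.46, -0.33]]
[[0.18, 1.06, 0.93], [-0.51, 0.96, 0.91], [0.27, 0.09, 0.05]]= u@[[-0.28, 0.94, 0.87],[-0.35, -0.31, -0.24],[-0.24, -0.16, -0.12]]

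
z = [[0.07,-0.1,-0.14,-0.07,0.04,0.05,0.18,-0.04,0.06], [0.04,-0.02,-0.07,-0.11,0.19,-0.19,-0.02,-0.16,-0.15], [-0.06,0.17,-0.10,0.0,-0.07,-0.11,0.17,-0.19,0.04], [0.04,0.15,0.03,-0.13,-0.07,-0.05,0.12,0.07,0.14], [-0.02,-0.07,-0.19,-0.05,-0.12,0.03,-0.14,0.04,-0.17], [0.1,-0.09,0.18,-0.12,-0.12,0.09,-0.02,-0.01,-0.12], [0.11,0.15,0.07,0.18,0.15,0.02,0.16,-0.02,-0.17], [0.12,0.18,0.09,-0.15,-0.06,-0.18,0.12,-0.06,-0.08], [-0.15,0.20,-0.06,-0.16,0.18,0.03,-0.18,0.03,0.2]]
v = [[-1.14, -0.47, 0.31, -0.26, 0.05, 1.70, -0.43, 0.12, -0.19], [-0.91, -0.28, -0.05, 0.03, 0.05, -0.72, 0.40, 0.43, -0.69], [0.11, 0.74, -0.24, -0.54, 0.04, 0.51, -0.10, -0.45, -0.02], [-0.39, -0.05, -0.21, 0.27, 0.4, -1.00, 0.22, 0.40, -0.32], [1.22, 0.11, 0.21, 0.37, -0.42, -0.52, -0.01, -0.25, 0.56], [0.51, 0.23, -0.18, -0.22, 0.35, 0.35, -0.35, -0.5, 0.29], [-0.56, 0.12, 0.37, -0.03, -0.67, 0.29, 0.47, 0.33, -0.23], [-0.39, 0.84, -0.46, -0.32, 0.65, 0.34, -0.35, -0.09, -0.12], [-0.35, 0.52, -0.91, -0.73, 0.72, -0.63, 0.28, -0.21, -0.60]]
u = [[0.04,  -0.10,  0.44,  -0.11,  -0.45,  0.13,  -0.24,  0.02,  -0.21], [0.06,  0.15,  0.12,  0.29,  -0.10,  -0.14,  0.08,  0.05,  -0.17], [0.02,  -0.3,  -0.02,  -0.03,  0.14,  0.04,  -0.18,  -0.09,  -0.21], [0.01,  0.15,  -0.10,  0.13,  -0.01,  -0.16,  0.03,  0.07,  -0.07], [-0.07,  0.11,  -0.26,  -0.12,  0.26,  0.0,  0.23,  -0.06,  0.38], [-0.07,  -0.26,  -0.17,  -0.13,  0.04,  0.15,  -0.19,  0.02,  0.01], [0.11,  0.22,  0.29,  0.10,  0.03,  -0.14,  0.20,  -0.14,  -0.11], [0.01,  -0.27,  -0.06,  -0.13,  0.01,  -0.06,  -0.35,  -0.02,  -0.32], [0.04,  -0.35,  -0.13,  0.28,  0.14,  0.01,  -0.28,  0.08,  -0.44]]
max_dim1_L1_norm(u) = 1.75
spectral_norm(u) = 1.12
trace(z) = 0.09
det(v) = 0.00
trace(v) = -1.68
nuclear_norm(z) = 2.83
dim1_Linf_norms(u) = [0.45, 0.29, 0.3, 0.16, 0.38, 0.26, 0.29, 0.35, 0.44]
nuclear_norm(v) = 9.41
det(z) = 0.00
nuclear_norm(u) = 3.32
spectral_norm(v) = 2.70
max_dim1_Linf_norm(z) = 0.2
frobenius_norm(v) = 4.49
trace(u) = 0.45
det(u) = 0.00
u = v @ z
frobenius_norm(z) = 1.06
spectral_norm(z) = 0.54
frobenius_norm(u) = 1.63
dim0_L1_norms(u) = [0.43, 1.91, 1.59, 1.32, 1.18, 0.83, 1.78, 0.55, 1.92]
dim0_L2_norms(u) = [0.17, 0.68, 0.65, 0.5, 0.57, 0.33, 0.65, 0.22, 0.76]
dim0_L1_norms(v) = [5.58, 3.36, 2.94, 2.77, 3.35, 6.06, 2.61, 2.78, 3.02]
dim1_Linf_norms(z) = [0.18, 0.19, 0.19, 0.15, 0.19, 0.18, 0.18, 0.18, 0.2]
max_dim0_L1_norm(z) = 1.13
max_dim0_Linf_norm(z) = 0.2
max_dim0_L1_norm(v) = 6.06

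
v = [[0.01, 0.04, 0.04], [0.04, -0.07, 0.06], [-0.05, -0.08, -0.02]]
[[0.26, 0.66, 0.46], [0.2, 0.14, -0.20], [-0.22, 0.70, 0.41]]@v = [[0.01, -0.07, 0.04], [0.02, 0.01, 0.02], [0.01, -0.09, 0.02]]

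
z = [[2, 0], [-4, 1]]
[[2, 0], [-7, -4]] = z @ [[1, 0], [-3, -4]]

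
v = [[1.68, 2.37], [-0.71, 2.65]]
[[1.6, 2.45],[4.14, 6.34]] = v @ [[-0.91, -1.39], [1.32, 2.02]]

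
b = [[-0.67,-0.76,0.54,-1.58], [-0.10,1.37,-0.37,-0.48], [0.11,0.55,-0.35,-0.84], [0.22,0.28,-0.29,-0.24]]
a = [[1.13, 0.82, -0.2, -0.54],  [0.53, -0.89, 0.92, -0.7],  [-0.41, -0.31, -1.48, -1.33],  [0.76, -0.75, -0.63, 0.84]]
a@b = [[-0.98, 0.0, 0.53, -1.88], [-0.32, -1.31, 0.5, -1.02], [-0.15, -1.3, 0.8, 2.36], [-0.32, -1.72, 0.66, -0.51]]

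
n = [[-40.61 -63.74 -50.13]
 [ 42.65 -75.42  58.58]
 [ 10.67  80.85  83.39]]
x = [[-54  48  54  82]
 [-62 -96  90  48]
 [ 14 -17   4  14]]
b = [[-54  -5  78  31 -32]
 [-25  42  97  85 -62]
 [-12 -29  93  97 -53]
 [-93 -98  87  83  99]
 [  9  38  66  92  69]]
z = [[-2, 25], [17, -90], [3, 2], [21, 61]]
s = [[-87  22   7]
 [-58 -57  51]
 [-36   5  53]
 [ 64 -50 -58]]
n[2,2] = 83.39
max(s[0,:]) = 22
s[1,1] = -57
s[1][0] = -58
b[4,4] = 69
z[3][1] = 61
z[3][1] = 61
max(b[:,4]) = 99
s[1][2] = 51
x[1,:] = [-62, -96, 90, 48]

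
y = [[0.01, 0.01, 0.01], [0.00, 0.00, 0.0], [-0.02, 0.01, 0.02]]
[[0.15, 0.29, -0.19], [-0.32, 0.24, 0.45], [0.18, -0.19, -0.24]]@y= [[0.01, -0.0, -0.0], [-0.01, 0.00, 0.01], [0.01, -0.0, -0.00]]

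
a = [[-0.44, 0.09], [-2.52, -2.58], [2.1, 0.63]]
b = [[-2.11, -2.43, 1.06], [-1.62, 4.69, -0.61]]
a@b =[[0.78, 1.49, -0.52],[9.50, -5.98, -1.10],[-5.45, -2.15, 1.84]]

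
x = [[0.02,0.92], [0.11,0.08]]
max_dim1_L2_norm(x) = 0.92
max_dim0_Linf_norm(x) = 0.92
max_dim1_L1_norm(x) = 0.94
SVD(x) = [[-1.00, -0.09], [-0.09, 1.0]] @ diag([0.9239477944528598, 0.1077982983432314]) @ [[-0.03, -1.0], [1.0, -0.03]]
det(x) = -0.10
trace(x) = 0.10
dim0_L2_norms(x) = [0.11, 0.92]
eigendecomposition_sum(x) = [[-0.15,0.39], [0.05,-0.12]] + [[0.17, 0.53], [0.06, 0.20]]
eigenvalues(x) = [-0.27, 0.37]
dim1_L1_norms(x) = [0.94, 0.19]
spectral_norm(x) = 0.92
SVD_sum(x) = [[0.03, 0.92], [0.00, 0.08]] + [[-0.01,0.00], [0.11,-0.00]]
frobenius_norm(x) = 0.93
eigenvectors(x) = [[-0.95, -0.93], [0.3, -0.36]]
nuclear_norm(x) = 1.03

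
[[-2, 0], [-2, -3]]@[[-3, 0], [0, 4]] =[[6, 0], [6, -12]]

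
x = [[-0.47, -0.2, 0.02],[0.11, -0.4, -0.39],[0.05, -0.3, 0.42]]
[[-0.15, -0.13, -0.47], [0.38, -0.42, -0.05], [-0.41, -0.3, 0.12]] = x @[[0.26, -0.14, 0.96], [0.05, 0.99, 0.14], [-0.96, 0.01, 0.26]]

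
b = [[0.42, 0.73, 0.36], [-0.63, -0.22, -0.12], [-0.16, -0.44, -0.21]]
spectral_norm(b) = 1.18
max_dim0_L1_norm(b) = 1.39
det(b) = 0.00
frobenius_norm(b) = 1.25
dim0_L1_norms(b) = [1.21, 1.39, 0.69]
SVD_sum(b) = [[0.54, 0.65, 0.32], [-0.34, -0.41, -0.21], [-0.29, -0.35, -0.17]] + [[-0.12, 0.08, 0.03],  [-0.29, 0.2, 0.09],  [0.13, -0.09, -0.04]] + [[-0.00, -0.0, 0.00], [-0.0, -0.0, 0.0], [-0.00, -0.0, 0.0]]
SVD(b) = [[-0.77, -0.34, 0.54], [0.49, -0.86, 0.15], [0.41, 0.38, 0.83]] @ diag([1.177485105084302, 0.4188266067564583, 0.0036194996175228063]) @ [[-0.59, -0.72, -0.36], [0.81, -0.54, -0.24], [-0.02, -0.43, 0.90]]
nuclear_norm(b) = 1.60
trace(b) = -0.01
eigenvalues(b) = [(-0.01+0.57j), (-0.01-0.57j), (0.01+0j)]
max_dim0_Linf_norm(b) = 0.73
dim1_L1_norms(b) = [1.51, 0.97, 0.81]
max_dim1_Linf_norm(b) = 0.73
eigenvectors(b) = [[(-0.67+0j), (-0.67-0j), -0.02+0.00j],[0.19-0.58j, (0.19+0.58j), -0.43+0.00j],[(0.41+0.1j), (0.41-0.1j), 0.90+0.00j]]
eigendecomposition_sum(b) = [[(0.21+0.29j), 0.37+0.01j, 0.18+0.01j],[(-0.31+0.1j), (-0.11+0.31j), -0.06+0.15j],[(-0.08-0.21j), (-0.22-0.06j), -0.11-0.03j]] + [[(0.21-0.29j),  (0.37-0.01j),  0.18-0.01j], [-0.31-0.10j,  (-0.11-0.31j),  (-0.06-0.15j)], [-0.08+0.21j,  -0.22+0.06j,  -0.11+0.03j]] + [[-0.00-0.00j, (-0-0j), -0.00-0.00j], [(-0-0j), (-0-0j), (-0-0j)], [0j, 0.00+0.00j, 0.01+0.00j]]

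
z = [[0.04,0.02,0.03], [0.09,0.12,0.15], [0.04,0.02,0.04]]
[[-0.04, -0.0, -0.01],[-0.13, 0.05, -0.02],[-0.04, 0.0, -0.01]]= z@[[-0.50, -0.48, -0.06],[-0.31, 0.3, 0.46],[-0.3, 0.41, -0.47]]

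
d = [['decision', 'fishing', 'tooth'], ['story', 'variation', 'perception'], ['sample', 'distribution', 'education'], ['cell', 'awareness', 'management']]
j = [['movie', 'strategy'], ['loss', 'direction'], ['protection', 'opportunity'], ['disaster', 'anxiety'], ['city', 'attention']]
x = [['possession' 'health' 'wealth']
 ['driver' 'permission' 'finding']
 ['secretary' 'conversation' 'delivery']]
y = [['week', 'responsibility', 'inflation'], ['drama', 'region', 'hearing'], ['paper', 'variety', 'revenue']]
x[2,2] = 'delivery'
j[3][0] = 'disaster'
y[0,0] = 'week'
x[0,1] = 'health'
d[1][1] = 'variation'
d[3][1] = 'awareness'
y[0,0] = 'week'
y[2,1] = 'variety'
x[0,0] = 'possession'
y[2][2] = 'revenue'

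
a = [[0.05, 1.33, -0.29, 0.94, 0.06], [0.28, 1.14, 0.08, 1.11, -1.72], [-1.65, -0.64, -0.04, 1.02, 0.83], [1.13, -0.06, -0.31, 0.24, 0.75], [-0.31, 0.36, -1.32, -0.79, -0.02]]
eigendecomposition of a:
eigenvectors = [[0.61+0.00j, 0.19-0.30j, 0.19+0.30j, 0.21+0.00j, (0.21-0j)],[(0.53+0j), (0.36+0.3j), (0.36-0.3j), -0.11+0.50j, (-0.11-0.5j)],[(-0.38+0j), (0.6+0j), (0.6-0j), (-0.36-0.29j), (-0.36+0.29j)],[(0.45+0j), (-0.3+0.02j), -0.30-0.02j, (0.11-0.43j), 0.11+0.43j],[0.07+0.00j, 0.42+0.15j, (0.42-0.15j), 0.54+0.00j, 0.54-0.00j]]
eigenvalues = [(2.1+0j), (-0.88+0.76j), (-0.88-0.76j), (0.51+1.68j), (0.51-1.68j)]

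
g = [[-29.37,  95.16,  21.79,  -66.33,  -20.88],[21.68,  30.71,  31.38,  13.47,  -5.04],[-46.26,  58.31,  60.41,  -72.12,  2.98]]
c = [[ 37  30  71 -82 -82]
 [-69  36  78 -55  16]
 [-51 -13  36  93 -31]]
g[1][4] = -5.04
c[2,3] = 93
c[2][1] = -13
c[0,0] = 37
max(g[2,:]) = 60.41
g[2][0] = -46.26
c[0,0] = 37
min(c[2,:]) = -51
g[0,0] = -29.37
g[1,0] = 21.68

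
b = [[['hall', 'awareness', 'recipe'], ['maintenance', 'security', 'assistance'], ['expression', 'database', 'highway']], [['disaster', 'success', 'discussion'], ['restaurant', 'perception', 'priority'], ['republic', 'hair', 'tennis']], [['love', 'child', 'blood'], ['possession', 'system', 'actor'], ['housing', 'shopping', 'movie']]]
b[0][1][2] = 'assistance'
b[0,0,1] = 'awareness'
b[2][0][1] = 'child'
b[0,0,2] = 'recipe'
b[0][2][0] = 'expression'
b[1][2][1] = 'hair'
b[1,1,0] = 'restaurant'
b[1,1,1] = 'perception'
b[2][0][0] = 'love'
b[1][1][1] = 'perception'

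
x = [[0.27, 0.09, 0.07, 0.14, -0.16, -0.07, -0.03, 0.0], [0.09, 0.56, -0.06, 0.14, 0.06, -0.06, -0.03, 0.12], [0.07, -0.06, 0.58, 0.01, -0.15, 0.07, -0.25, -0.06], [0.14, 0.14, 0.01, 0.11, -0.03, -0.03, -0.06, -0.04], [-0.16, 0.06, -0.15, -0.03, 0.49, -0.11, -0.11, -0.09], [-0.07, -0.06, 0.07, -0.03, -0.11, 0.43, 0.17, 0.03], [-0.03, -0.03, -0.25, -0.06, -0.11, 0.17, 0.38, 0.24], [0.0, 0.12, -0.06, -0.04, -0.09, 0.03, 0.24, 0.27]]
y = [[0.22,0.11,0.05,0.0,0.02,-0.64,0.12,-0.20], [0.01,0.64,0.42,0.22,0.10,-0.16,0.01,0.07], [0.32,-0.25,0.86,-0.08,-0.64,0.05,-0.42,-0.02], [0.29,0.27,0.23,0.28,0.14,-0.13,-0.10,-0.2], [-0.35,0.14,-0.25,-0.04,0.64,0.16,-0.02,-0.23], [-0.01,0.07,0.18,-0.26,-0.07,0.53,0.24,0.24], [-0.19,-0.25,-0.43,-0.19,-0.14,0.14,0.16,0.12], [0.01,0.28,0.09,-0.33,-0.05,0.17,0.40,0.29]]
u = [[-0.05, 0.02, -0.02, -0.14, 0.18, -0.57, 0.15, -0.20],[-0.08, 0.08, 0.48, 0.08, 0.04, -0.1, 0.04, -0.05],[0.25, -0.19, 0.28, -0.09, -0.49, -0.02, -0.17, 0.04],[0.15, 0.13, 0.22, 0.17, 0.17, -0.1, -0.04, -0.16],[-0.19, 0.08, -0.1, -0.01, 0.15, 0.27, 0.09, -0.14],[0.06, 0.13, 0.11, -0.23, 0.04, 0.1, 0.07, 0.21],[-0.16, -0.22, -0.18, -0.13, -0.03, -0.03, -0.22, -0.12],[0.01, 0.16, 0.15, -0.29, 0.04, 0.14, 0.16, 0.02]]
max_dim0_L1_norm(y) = 2.51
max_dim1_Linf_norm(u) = 0.57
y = x + u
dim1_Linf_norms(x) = [0.27, 0.56, 0.58, 0.14, 0.49, 0.43, 0.38, 0.27]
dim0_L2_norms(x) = [0.37, 0.61, 0.66, 0.24, 0.57, 0.49, 0.56, 0.4]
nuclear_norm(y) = 5.07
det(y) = -0.00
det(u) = -0.00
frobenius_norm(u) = 1.43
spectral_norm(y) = 1.45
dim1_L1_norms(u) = [1.33, 0.95, 1.53, 1.14, 1.03, 0.95, 1.09, 0.97]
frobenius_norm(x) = 1.43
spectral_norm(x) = 0.85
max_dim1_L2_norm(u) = 0.68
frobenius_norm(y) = 2.27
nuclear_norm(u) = 3.43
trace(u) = 0.53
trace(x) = 3.09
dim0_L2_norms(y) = [0.63, 0.85, 1.12, 0.59, 0.94, 0.9, 0.67, 0.54]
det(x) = -0.00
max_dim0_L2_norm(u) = 0.67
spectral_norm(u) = 0.78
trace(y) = 3.62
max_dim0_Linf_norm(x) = 0.58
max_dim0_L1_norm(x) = 1.27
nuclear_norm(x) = 3.10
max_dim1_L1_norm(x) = 1.27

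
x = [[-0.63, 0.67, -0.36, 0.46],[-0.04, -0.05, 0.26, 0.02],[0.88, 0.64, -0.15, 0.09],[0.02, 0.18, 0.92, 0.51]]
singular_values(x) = [1.12, 1.09, 1.09, 0.05]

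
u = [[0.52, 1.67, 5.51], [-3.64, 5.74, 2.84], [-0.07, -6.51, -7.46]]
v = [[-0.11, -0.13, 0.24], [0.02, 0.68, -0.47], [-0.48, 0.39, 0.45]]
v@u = [[0.40, -2.49, -2.77],[-2.43, 7.0, 5.55],[-1.7, -1.49, -4.89]]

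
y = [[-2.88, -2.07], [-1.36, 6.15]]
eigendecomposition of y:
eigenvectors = [[-0.99, 0.22], [-0.14, -0.98]]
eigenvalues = [-3.18, 6.45]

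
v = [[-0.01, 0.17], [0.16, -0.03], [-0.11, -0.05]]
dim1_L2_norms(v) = [0.17, 0.16, 0.12]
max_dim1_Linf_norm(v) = 0.17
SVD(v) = [[-0.2, -0.92], [0.84, 0.01], [-0.51, 0.38]] @ diag([0.1948747674217468, 0.17923120549257066]) @ [[0.98, -0.17], [-0.17, -0.98]]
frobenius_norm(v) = 0.26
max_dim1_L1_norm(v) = 0.19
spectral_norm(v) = 0.19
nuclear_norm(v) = 0.37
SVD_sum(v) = [[-0.04, 0.01], [0.16, -0.03], [-0.10, 0.02]] + [[0.03, 0.16],[-0.0, -0.0],[-0.01, -0.07]]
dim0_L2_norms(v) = [0.19, 0.18]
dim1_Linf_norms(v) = [0.17, 0.16, 0.11]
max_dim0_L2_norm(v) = 0.19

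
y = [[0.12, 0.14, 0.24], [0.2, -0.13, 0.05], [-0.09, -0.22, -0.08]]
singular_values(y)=[0.38, 0.25, 0.1]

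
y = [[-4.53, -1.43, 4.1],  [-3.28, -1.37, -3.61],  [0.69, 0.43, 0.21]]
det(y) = -5.059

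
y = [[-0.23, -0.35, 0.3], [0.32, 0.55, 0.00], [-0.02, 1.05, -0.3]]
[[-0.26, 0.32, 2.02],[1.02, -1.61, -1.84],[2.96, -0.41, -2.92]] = y @ [[-2.13, -2.97, -2.19],[3.10, -1.2, -2.07],[1.13, -2.62, 2.65]]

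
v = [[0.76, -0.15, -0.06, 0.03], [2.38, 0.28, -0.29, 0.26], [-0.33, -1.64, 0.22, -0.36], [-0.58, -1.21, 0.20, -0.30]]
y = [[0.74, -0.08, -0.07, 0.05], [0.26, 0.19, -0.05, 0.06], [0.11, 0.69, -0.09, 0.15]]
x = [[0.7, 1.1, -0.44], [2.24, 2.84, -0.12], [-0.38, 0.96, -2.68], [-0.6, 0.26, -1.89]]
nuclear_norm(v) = 4.68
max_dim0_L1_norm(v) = 4.05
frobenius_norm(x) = 5.22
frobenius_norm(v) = 3.38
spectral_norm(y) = 0.83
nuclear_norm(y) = 1.54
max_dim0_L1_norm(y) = 1.11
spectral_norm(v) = 2.83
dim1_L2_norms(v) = [0.78, 2.43, 1.73, 1.39]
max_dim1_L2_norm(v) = 2.43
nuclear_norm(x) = 7.35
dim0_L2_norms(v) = [2.59, 2.06, 0.42, 0.54]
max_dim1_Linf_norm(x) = 2.84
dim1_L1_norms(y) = [0.94, 0.56, 1.04]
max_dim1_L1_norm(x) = 5.2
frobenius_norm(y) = 1.09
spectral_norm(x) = 4.02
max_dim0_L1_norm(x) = 5.16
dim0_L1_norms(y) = [1.11, 0.96, 0.21, 0.26]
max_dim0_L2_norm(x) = 3.31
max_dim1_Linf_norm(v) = 2.38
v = x @ y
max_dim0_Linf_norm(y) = 0.74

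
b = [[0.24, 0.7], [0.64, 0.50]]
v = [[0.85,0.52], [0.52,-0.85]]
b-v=[[-0.61, 0.18], [0.12, 1.35]]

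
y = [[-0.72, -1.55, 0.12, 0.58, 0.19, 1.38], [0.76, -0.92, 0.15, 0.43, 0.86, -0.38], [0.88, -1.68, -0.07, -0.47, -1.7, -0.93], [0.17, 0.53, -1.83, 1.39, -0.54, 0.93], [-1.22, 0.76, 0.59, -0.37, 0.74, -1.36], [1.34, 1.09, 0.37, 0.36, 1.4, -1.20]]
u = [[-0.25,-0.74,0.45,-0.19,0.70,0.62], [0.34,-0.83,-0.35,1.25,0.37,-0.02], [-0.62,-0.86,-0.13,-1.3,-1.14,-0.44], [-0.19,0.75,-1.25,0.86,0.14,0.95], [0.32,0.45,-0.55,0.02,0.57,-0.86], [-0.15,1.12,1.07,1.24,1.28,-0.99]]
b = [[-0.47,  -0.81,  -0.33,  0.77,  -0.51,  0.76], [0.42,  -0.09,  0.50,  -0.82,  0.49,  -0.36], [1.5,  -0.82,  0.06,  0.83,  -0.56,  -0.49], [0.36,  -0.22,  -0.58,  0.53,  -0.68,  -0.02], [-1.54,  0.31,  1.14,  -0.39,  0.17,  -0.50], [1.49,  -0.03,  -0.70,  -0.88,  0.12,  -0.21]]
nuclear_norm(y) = 12.44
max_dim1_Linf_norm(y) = 1.83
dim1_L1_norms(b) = [3.65, 2.68, 4.26, 2.39, 4.05, 3.43]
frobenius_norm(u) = 4.55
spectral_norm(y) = 3.63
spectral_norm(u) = 3.19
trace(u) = -0.77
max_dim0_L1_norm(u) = 4.86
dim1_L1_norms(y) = [4.54, 3.5, 5.73, 5.39, 5.04, 5.76]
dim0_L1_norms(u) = [1.87, 4.75, 3.8, 4.86, 4.2, 3.88]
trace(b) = -0.01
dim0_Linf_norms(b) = [1.54, 0.82, 1.14, 0.88, 0.68, 0.76]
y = b + u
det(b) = 0.01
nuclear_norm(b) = 7.91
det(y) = 11.78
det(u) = 8.59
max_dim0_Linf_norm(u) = 1.3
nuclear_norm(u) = 9.89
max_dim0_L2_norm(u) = 2.36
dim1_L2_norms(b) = [1.55, 1.22, 2.04, 1.12, 2.05, 1.88]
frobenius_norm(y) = 5.80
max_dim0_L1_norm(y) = 6.53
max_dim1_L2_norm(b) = 2.05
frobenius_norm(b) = 4.13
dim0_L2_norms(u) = [0.85, 2.0, 1.83, 2.36, 1.98, 1.79]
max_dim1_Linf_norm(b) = 1.54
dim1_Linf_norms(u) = [0.74, 1.25, 1.3, 1.25, 0.86, 1.28]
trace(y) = -0.78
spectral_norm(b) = 3.03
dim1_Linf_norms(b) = [0.81, 0.82, 1.5, 0.68, 1.54, 1.49]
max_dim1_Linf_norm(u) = 1.3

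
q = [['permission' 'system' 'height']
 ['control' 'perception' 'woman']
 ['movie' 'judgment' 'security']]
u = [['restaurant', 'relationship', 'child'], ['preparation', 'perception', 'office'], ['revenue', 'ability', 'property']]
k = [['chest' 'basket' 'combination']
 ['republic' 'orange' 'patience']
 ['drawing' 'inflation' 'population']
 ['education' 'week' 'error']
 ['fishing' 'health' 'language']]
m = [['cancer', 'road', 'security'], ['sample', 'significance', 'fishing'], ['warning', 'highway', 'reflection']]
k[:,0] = ['chest', 'republic', 'drawing', 'education', 'fishing']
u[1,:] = ['preparation', 'perception', 'office']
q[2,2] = 'security'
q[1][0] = 'control'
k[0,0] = 'chest'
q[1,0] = 'control'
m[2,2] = 'reflection'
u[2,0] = 'revenue'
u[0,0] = 'restaurant'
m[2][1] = 'highway'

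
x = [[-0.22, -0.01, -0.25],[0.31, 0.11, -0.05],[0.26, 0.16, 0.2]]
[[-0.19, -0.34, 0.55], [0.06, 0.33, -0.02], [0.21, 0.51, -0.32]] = x @ [[0.17,0.76,-0.74], [0.33,1.13,1.18], [0.58,0.66,-1.59]]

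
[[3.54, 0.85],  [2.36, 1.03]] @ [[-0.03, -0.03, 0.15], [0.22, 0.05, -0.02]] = [[0.08, -0.06, 0.51], [0.16, -0.02, 0.33]]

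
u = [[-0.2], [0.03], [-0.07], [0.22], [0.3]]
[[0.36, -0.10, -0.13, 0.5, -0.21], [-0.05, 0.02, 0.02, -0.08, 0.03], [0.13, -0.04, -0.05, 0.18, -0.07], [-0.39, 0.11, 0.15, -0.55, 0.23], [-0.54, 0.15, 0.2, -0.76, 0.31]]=u @ [[-1.79,0.50,0.66,-2.52,1.04]]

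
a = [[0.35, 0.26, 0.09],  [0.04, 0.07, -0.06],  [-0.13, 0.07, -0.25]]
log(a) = [[-1.64+0.37j, (3.03-2.39j), -0.83-0.17j], [0.74-0.46j, -4.33+2.74j, (0.96-0.03j)], [0.40+0.52j, -2.31+0.45j, (-0.9+3.17j)]]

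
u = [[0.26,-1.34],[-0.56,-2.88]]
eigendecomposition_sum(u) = [[0.45, -0.18], [-0.08, 0.03]] + [[-0.19, -1.16], [-0.48, -2.91]]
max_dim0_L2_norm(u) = 3.18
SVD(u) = [[0.4,0.91], [0.91,-0.4]] @ diag([3.2018688127867363, 0.4682265538216027]) @ [[-0.13, -0.99], [0.99, -0.13]]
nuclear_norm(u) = 3.67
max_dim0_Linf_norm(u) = 2.88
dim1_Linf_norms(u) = [1.34, 2.88]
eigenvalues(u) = [0.48, -3.1]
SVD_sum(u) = [[-0.16, -1.29],  [-0.37, -2.9]] + [[0.42, -0.05], [-0.19, 0.02]]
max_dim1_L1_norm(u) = 3.44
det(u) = -1.50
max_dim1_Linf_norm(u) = 2.88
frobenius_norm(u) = 3.24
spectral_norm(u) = 3.20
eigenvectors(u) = [[0.99,0.37], [-0.16,0.93]]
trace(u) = -2.62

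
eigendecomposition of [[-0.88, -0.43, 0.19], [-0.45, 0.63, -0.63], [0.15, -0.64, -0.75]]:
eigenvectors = [[-0.24+0.00j, (-0.05-0.66j), -0.05+0.66j], [(0.9+0j), 0.25-0.18j, 0.25+0.18j], [-0.35+0.00j, 0.68+0.00j, (0.68-0j)]]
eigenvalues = [(1+0j), (-1+0.02j), (-1-0.02j)]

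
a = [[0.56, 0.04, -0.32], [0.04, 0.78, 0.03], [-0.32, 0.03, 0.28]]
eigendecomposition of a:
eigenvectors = [[0.55,-0.67,0.5],[-0.07,0.56,0.83],[0.83,0.49,-0.26]]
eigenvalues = [0.07, 0.76, 0.79]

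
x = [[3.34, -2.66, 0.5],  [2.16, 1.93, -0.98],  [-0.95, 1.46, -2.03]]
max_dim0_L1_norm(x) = 6.45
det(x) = -19.95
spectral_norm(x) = 4.76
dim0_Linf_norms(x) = [3.34, 2.66, 2.03]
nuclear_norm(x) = 9.31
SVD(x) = [[-0.89,  -0.17,  0.43], [-0.01,  -0.92,  -0.38], [0.46,  -0.34,  0.82]] @ diag([4.762323541547234, 3.265071231885283, 1.2832319885118666]) @ [[-0.72, 0.63, -0.29], [-0.68, -0.56, 0.47], [-0.13, -0.53, -0.84]]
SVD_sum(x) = [[3.04,-2.67,1.21], [0.04,-0.03,0.01], [-1.58,1.38,-0.63]] + [[0.37, 0.31, -0.25],[2.06, 1.70, -1.4],[0.76, 0.63, -0.52]] + [[-0.07,-0.29,-0.46], [0.06,0.26,0.41], [-0.14,-0.56,-0.88]]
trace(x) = 3.24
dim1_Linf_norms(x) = [3.34, 2.16, 2.03]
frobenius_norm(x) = 5.91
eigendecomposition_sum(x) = [[1.68+0.71j, -1.34+1.40j, (0.28-0.37j)],[(1.14-1.36j), (0.92+1.65j), -0.27-0.37j],[-0.23-0.47j, 0.55-0.05j, -0.13+0.03j]] + [[(1.68-0.71j), (-1.34-1.4j), 0.28+0.37j], [1.14+1.36j, 0.92-1.65j, -0.27+0.37j], [(-0.23+0.47j), (0.55+0.05j), (-0.13-0.03j)]] + [[(-0.02-0j), (0.01-0j), -0.06+0.00j],[(-0.12-0j), (0.09-0j), -0.44+0.00j],[-0.49-0.00j, 0.36-0.00j, (-1.77+0j)]]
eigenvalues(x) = [(2.47+2.38j), (2.47-2.38j), (-1.7+0j)]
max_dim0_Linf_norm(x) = 3.34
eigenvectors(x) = [[0.70+0.00j, (0.7-0j), (0.03+0j)], [0.20-0.65j, (0.2+0.65j), 0.24+0.00j], [(-0.15-0.13j), (-0.15+0.13j), (0.97+0j)]]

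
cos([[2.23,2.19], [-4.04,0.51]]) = [[-0.82, -6.48], [11.95, 4.27]]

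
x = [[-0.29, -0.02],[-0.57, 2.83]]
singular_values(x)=[2.89, 0.29]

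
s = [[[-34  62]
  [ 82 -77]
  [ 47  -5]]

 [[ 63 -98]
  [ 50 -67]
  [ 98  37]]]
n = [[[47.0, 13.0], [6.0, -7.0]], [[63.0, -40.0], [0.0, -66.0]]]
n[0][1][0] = 6.0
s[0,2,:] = [47, -5]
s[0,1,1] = -77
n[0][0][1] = 13.0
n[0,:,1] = [13.0, -7.0]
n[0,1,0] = 6.0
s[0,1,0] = 82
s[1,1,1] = -67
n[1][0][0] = 63.0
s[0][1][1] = -77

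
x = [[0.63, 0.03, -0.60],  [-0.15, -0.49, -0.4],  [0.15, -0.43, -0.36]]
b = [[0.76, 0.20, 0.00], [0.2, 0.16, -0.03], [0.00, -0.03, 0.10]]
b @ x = [[0.45, -0.08, -0.54], [0.1, -0.06, -0.17], [0.02, -0.03, -0.02]]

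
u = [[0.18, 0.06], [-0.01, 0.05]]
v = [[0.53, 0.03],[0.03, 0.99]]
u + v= [[0.71, 0.09],  [0.02, 1.04]]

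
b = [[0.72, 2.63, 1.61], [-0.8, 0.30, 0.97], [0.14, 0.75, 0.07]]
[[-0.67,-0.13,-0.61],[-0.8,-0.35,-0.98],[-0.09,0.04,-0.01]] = b @ [[0.52, 0.17, 0.58],[-0.19, 0.05, -0.08],[-0.34, -0.24, -0.51]]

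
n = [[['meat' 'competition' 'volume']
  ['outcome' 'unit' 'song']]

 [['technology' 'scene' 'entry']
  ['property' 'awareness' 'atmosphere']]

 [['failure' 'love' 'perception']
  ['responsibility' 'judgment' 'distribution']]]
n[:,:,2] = [['volume', 'song'], ['entry', 'atmosphere'], ['perception', 'distribution']]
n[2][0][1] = 'love'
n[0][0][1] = 'competition'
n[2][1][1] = 'judgment'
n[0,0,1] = 'competition'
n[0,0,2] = 'volume'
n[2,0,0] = 'failure'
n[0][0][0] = 'meat'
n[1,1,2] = 'atmosphere'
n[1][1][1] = 'awareness'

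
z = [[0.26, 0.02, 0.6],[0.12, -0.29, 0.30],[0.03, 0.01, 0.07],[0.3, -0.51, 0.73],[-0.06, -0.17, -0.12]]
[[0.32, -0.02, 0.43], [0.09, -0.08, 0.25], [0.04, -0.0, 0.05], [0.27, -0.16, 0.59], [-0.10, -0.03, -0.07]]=z @ [[0.62, 0.19, 0.25], [0.19, 0.23, -0.13], [0.25, -0.13, 0.61]]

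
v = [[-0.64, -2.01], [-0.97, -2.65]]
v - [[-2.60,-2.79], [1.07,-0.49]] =[[1.96, 0.78], [-2.04, -2.16]]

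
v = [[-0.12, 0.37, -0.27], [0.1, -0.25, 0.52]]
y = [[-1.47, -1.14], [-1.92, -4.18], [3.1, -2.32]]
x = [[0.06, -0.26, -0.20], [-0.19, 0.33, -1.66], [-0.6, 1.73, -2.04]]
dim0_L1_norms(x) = [0.85, 2.32, 3.9]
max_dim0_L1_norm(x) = 3.9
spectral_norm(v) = 0.73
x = y @ v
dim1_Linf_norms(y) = [1.47, 4.18, 3.1]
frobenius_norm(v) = 0.75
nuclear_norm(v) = 0.91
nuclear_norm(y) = 8.83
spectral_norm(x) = 3.14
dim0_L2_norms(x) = [0.63, 1.78, 2.64]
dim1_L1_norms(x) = [0.52, 2.18, 4.37]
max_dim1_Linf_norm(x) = 2.04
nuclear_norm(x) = 3.94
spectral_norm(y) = 4.98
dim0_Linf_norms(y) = [3.1, 4.18]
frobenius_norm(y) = 6.29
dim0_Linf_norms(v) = [0.12, 0.37, 0.52]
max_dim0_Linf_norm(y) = 4.18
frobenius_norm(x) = 3.24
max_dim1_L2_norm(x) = 2.74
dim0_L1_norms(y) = [6.49, 7.64]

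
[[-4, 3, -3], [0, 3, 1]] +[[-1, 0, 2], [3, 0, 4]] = [[-5, 3, -1], [3, 3, 5]]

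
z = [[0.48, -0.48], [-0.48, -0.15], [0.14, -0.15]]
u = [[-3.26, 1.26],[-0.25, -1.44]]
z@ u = [[-1.44, 1.30], [1.60, -0.39], [-0.42, 0.39]]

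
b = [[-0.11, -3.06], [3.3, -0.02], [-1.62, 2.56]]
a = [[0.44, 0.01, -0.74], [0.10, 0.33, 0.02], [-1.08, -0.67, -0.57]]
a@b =[[1.18, -3.24], [1.05, -0.26], [-1.17, 1.86]]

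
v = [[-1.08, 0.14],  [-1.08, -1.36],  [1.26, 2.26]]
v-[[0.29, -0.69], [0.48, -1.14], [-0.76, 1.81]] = [[-1.37,0.83], [-1.56,-0.22], [2.02,0.45]]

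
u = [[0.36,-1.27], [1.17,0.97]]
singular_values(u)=[1.7, 1.08]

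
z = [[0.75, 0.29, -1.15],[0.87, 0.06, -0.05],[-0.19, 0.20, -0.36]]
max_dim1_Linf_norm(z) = 1.15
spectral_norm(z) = 1.53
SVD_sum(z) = [[0.92, 0.28, -1.0], [0.41, 0.13, -0.45], [0.12, 0.04, -0.13]] + [[-0.17, 0.04, -0.14], [0.46, -0.11, 0.39], [-0.31, 0.08, -0.26]] + [[-0.00, -0.03, -0.01], [0.0, 0.05, 0.01], [0.00, 0.09, 0.03]]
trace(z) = 0.45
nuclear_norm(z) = 2.41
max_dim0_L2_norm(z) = 1.21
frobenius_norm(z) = 1.71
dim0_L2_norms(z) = [1.16, 0.36, 1.21]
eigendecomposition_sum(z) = [[0.91,0.12,-0.76], [0.82,0.11,-0.69], [-0.01,-0.00,0.0]] + [[-0.15, 0.16, -0.42],[0.15, -0.16, 0.43],[-0.15, 0.16, -0.43]] + [[-0.02, 0.02, 0.03], [-0.10, 0.12, 0.21], [-0.03, 0.04, 0.07]]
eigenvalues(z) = [1.02, -0.74, 0.17]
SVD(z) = [[-0.91, 0.29, -0.31], [-0.41, -0.79, 0.45], [-0.11, 0.53, 0.84]] @ diag([1.529229733484477, 0.766332434507733, 0.10950352527862653]) @ [[-0.66,  -0.2,  0.72], [-0.75,  0.19,  -0.64], [0.01,  0.96,  0.28]]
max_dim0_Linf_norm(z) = 1.15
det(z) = -0.13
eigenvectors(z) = [[0.74, 0.57, 0.14],[0.67, -0.58, 0.94],[-0.00, 0.59, 0.31]]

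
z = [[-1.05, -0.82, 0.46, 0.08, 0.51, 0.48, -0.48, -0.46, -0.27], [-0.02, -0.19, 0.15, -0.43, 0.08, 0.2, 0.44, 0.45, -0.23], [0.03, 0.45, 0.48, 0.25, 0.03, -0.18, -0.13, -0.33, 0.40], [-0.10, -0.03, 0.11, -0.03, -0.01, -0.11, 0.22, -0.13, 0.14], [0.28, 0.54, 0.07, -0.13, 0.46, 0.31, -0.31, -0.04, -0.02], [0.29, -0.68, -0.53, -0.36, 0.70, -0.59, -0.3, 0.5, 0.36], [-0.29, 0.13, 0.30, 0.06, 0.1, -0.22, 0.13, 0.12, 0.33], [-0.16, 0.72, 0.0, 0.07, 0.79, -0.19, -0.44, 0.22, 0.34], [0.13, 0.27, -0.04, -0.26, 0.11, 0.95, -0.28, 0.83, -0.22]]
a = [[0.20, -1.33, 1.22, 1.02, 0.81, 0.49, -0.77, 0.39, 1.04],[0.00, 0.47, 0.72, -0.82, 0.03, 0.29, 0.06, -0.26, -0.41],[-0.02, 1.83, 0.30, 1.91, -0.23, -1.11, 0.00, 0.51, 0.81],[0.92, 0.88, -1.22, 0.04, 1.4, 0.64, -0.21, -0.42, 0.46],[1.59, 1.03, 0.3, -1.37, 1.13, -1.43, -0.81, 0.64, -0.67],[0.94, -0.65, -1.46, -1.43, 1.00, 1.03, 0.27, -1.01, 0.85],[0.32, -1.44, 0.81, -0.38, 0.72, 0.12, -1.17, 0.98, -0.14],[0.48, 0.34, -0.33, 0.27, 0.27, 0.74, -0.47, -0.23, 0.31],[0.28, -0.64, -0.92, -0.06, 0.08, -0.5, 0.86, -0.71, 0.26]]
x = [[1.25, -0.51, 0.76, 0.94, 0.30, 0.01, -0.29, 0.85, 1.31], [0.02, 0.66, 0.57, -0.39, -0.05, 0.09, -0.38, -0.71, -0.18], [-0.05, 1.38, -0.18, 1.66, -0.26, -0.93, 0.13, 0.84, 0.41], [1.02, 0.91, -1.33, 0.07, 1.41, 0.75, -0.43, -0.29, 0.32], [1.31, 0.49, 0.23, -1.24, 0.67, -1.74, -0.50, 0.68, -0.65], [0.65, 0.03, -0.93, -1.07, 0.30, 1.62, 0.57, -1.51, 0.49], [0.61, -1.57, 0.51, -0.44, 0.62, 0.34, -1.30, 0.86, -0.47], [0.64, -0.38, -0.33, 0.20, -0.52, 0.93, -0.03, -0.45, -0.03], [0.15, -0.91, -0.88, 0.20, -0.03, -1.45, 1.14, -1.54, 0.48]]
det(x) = -17.14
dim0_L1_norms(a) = [4.75, 8.61, 7.28, 7.3, 5.67, 6.35, 4.62, 5.15, 4.95]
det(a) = 0.41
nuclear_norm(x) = 18.76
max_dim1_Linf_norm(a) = 1.91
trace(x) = 2.82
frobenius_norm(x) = 7.27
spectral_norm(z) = 1.77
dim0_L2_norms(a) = [2.17, 3.19, 2.72, 3.08, 2.35, 2.43, 1.92, 1.9, 1.86]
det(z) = -0.00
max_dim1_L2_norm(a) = 3.22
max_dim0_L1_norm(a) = 8.61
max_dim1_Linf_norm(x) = 1.74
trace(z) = -0.79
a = x + z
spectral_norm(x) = 3.88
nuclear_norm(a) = 17.64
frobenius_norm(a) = 7.35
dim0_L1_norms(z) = [2.35, 3.83, 2.14, 1.67, 2.79, 3.23, 2.73, 3.08, 2.31]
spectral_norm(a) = 4.15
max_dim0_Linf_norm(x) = 1.74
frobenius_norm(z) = 3.40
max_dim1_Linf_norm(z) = 1.05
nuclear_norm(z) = 8.29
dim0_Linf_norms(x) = [1.31, 1.57, 1.33, 1.66, 1.41, 1.74, 1.3, 1.54, 1.31]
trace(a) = 2.03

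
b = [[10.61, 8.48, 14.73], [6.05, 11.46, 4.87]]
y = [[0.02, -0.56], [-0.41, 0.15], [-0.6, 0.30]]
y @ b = [[-3.18, -6.25, -2.43],  [-3.44, -1.76, -5.31],  [-4.55, -1.65, -7.38]]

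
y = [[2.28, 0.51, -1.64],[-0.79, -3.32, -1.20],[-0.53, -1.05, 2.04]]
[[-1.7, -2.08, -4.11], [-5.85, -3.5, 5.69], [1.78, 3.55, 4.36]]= y@[[0.07,0.46,-0.67], [1.20,0.23,-1.91], [1.51,1.98,0.98]]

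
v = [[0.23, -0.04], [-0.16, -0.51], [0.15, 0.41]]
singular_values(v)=[0.69, 0.23]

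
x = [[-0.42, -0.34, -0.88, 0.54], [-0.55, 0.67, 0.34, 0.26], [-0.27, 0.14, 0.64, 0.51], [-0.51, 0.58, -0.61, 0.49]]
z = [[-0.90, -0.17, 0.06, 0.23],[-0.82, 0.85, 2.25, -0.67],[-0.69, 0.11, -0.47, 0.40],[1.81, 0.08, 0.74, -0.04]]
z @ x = [[0.34,0.33,0.63,-0.39], [-0.39,0.77,2.86,0.6], [0.15,0.47,0.10,-0.39], [-0.98,-0.48,-1.07,1.36]]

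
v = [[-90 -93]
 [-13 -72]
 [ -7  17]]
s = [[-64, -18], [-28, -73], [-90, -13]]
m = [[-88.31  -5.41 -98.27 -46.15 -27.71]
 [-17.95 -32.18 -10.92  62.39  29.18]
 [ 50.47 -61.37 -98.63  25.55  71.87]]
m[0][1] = -5.41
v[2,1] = 17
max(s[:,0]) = -28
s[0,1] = -18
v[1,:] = [-13, -72]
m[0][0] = -88.31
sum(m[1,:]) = 30.520000000000003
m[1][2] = -10.92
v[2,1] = 17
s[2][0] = -90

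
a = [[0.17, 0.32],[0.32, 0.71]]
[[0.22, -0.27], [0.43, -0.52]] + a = [[0.39, 0.05], [0.75, 0.19]]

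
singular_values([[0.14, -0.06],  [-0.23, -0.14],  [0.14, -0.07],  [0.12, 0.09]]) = [0.34, 0.17]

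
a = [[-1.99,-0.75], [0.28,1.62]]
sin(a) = [[-0.97, -0.42], [0.16, 1.03]]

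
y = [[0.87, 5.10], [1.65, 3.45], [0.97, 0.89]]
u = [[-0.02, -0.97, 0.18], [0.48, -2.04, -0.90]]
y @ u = [[2.43, -11.25, -4.43],[1.62, -8.64, -2.81],[0.41, -2.76, -0.63]]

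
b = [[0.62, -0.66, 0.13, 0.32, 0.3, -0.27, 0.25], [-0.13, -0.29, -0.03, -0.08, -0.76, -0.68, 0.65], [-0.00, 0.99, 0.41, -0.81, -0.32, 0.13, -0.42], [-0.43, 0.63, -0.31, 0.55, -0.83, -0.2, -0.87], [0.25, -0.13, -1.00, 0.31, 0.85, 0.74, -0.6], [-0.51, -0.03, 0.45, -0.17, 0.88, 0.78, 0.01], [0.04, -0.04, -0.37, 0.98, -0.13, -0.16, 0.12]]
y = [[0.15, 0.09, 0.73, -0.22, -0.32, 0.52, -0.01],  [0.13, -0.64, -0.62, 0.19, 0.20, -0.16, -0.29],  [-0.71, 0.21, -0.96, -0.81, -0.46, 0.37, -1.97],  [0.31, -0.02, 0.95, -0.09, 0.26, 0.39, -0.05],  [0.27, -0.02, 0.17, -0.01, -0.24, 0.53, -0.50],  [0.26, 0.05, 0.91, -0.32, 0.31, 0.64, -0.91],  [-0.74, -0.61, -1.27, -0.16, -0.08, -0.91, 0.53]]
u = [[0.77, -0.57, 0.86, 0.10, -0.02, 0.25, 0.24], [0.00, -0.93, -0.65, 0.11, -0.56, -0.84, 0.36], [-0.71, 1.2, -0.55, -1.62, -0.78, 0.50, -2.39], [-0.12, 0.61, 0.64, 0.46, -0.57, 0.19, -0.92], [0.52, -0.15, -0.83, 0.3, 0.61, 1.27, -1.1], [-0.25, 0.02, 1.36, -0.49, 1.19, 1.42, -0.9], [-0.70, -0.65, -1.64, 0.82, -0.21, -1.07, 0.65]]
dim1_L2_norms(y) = [0.99, 1.0, 2.52, 1.11, 0.83, 1.53, 1.92]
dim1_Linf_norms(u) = [0.86, 0.93, 2.39, 0.92, 1.27, 1.42, 1.64]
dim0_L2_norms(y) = [1.15, 0.91, 2.28, 0.94, 0.76, 1.45, 2.31]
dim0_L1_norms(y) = [2.57, 1.64, 5.61, 1.8, 1.87, 3.52, 4.26]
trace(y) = -0.61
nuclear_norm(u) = 12.50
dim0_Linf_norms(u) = [0.77, 1.2, 1.64, 1.62, 1.19, 1.42, 2.39]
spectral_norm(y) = 2.79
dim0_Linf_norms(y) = [0.74, 0.64, 1.27, 0.81, 0.46, 0.91, 1.97]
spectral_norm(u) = 4.19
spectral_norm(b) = 2.16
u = y + b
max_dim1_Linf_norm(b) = 1.0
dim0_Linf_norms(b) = [0.62, 0.99, 1.0, 0.98, 0.88, 0.78, 0.87]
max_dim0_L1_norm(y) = 5.61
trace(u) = 2.43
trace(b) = 3.04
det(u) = 0.76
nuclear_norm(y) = 7.54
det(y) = -0.00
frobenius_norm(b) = 3.62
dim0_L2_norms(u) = [1.39, 1.86, 2.67, 1.96, 1.75, 2.41, 3.03]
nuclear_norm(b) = 7.87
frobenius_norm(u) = 5.87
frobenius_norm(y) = 4.03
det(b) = 0.02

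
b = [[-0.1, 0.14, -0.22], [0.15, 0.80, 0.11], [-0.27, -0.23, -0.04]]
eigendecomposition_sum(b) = [[-0.19, -0.01, -0.15], [0.04, 0.0, 0.03], [-0.15, -0.01, -0.12]] + [[0.06, -0.05, -0.09], [-0.0, 0.0, 0.00], [-0.08, 0.06, 0.11]] + [[0.03, 0.19, 0.02],[0.11, 0.8, 0.08],[-0.04, -0.28, -0.03]]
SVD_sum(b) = [[0.02, 0.08, 0.01],[0.21, 0.79, 0.09],[-0.07, -0.28, -0.03]] + [[-0.18,0.07,-0.16], [-0.02,0.01,-0.02], [-0.11,0.04,-0.1]] + [[0.06, -0.01, -0.06],[-0.04, 0.0, 0.04],[-0.08, 0.01, 0.10]]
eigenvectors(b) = [[0.76, -0.62, 0.22], [-0.17, 0.01, 0.92], [0.62, 0.78, -0.32]]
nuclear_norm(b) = 1.34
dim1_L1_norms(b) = [0.46, 1.06, 0.54]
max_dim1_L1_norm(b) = 1.06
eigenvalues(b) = [-0.31, 0.17, 0.8]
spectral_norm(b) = 0.87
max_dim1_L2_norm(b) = 0.82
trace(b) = 0.66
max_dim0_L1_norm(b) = 1.17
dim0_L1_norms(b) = [0.52, 1.17, 0.37]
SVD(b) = [[0.1,-0.84,-0.53], [0.94,-0.1,0.33], [-0.34,-0.53,0.78]] @ diag([0.8742508100570083, 0.29841198141537156, 0.16320481139481471]) @ [[0.25, 0.96, 0.11],[0.71, -0.26, 0.65],[-0.66, 0.09, 0.75]]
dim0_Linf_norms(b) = [0.27, 0.8, 0.22]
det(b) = -0.04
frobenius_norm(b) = 0.94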